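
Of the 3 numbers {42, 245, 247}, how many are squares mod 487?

(42/487) = +1 → QR.
(245/487) = -1 → non-residue.
(247/487) = -1 → non-residue.
Total quadratic residues among the 3: 1.

1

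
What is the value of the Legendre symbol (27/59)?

Euler's criterion: (27/59) ≡ 27^29 (mod 59).
27^2 ≡ 21 (mod 59)
27^4 ≡ 28 (mod 59)
27^8 ≡ 17 (mod 59)
27^16 ≡ 53 (mod 59)
27^29 = 27^(16+8+4+1) ≡ 1 (mod 59).
Result is 1, so (27/59) = 1.

1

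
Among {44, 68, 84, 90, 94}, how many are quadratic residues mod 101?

(44/101) = -1 → non-residue.
(68/101) = +1 → QR.
(84/101) = +1 → QR.
(90/101) = -1 → non-residue.
(94/101) = -1 → non-residue.
Total quadratic residues among the 5: 2.

2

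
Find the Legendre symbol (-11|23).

1

First reduce: -11 ≡ 12 (mod 23).
Pull out 2^2: since 23 ≡ 7 (mod 8), (2/23) = +1, so (2/23)^2 = +1.
Reciprocity: 3 ≡ 3 and 23 ≡ 3 (mod 4), so (3/23) = −(23/3).
Reduce top mod 3: now compute (2/3).
Pull out 2: since 3 ≡ 3 (mod 8), (2/3) = -1.
Reached (1/3) = 1. Collecting the sign flips along the way, the symbol is +1.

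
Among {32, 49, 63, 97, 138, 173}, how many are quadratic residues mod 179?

(32/179) = -1 → non-residue.
(49/179) = +1 → QR.
(63/179) = -1 → non-residue.
(97/179) = -1 → non-residue.
(138/179) = +1 → QR.
(173/179) = +1 → QR.
Total quadratic residues among the 6: 3.

3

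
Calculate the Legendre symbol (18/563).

Euler's criterion: (18/563) ≡ 18^281 (mod 563).
18^2 ≡ 324 (mod 563)
18^4 ≡ 258 (mod 563)
18^8 ≡ 130 (mod 563)
18^16 ≡ 10 (mod 563)
18^32 ≡ 100 (mod 563)
18^64 ≡ 429 (mod 563)
18^128 ≡ 503 (mod 563)
18^256 ≡ 222 (mod 563)
18^281 = 18^(256+16+8+1) ≡ 562 (mod 563).
Result is 562 ≡ −1, so (18/563) = −1.

-1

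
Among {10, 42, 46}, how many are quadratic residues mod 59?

1

(10/59) = -1 → non-residue.
(42/59) = -1 → non-residue.
(46/59) = +1 → QR.
Total quadratic residues among the 3: 1.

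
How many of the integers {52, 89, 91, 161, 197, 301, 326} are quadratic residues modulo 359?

2

(52/359) = -1 → non-residue.
(89/359) = -1 → non-residue.
(91/359) = +1 → QR.
(161/359) = -1 → non-residue.
(197/359) = -1 → non-residue.
(301/359) = +1 → QR.
(326/359) = -1 → non-residue.
Total quadratic residues among the 7: 2.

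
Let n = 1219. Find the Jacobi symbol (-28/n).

First reduce: -28 ≡ 1191 (mod 1219).
Reciprocity: 1191 ≡ 3 and 1219 ≡ 3 (mod 4), so (1191/1219) = −(1219/1191).
Reduce top mod 1191: now compute (28/1191).
Pull out 2^2: since 1191 ≡ 7 (mod 8), (2/1191) = +1, so (2/1191)^2 = +1.
Reciprocity: 7 ≡ 3 and 1191 ≡ 3 (mod 4), so (7/1191) = −(1191/7).
Reduce top mod 7: now compute (1/7).
Reached (1/7) = 1. Collecting the sign flips along the way, the symbol is +1.

1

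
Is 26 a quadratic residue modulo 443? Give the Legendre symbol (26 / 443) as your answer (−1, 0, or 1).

Pull out 2: since 443 ≡ 3 (mod 8), (2/443) = -1.
Reciprocity: 13 ≡ 1 and 443 ≡ 3 (mod 4), so (13/443) = +(443/13).
Reduce top mod 13: now compute (1/13).
Reached (1/13) = 1. Collecting the sign flips along the way, the symbol is -1.

-1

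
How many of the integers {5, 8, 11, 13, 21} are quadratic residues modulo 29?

2

(5/29) = +1 → QR.
(8/29) = -1 → non-residue.
(11/29) = -1 → non-residue.
(13/29) = +1 → QR.
(21/29) = -1 → non-residue.
Total quadratic residues among the 5: 2.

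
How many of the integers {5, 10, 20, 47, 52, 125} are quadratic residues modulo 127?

2

(5/127) = -1 → non-residue.
(10/127) = -1 → non-residue.
(20/127) = -1 → non-residue.
(47/127) = +1 → QR.
(52/127) = +1 → QR.
(125/127) = -1 → non-residue.
Total quadratic residues among the 6: 2.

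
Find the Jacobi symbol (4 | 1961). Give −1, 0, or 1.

1

Pull out 2^2: since 1961 ≡ 1 (mod 8), (2/1961) = +1, so (2/1961)^2 = +1.
Reached (1/1961) = 1. Collecting the sign flips along the way, the symbol is +1.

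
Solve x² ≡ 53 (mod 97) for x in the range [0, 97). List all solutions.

21, 76

97 ≡ 1 (mod 4), so we find a root by search.
Trying successive values, 21² = 441 ≡ 53 (mod 97). The other root is 97 − 21 = 76.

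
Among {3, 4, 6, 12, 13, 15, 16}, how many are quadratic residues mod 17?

4

(3/17) = -1 → non-residue.
(4/17) = +1 → QR.
(6/17) = -1 → non-residue.
(12/17) = -1 → non-residue.
(13/17) = +1 → QR.
(15/17) = +1 → QR.
(16/17) = +1 → QR.
Total quadratic residues among the 7: 4.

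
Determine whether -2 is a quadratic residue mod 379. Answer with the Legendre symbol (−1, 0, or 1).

1

Euler's criterion: (-2/379) ≡ 377^189 (mod 379).
377^2 ≡ 4 (mod 379)
377^4 ≡ 16 (mod 379)
377^8 ≡ 256 (mod 379)
377^16 ≡ 348 (mod 379)
377^32 ≡ 203 (mod 379)
377^64 ≡ 277 (mod 379)
377^128 ≡ 171 (mod 379)
377^189 = 377^(128+32+16+8+4+1) ≡ 1 (mod 379).
Result is 1, so (-2/379) = 1.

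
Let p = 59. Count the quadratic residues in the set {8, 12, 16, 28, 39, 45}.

(8/59) = -1 → non-residue.
(12/59) = +1 → QR.
(16/59) = +1 → QR.
(28/59) = +1 → QR.
(39/59) = -1 → non-residue.
(45/59) = +1 → QR.
Total quadratic residues among the 6: 4.

4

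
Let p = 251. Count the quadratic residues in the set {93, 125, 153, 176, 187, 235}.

(93/251) = +1 → QR.
(125/251) = +1 → QR.
(153/251) = +1 → QR.
(176/251) = -1 → non-residue.
(187/251) = -1 → non-residue.
(235/251) = -1 → non-residue.
Total quadratic residues among the 6: 3.

3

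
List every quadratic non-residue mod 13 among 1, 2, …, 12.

Square k = 1,…,6 (k and 13−k give the same square):
1²=1, 2²=4, 3²=9, 4²≡3, 5²≡12, 6²≡10 (mod 13).
The residues are {1, 3, 4, 9, 10, 12}; the non-residues are the remaining 6 nonzero classes.

2,5,6,7,8,11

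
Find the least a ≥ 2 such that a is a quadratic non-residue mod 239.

7

(2/239) = +1, so 2 is a residue.
(3/239) = +1, so 3 is a residue.
(4/239) = +1, so 4 is a residue.
(5/239) = +1, so 5 is a residue.
(6/239) = +1, so 6 is a residue.
(7/239) = −1, so 7 is the smallest positive non-residue mod 239.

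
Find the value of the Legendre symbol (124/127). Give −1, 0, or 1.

1

Pull out 2^2: since 127 ≡ 7 (mod 8), (2/127) = +1, so (2/127)^2 = +1.
Reciprocity: 31 ≡ 3 and 127 ≡ 3 (mod 4), so (31/127) = −(127/31).
Reduce top mod 31: now compute (3/31).
Reciprocity: 3 ≡ 3 and 31 ≡ 3 (mod 4), so (3/31) = −(31/3).
Reduce top mod 3: now compute (1/3).
Reached (1/3) = 1. Collecting the sign flips along the way, the symbol is +1.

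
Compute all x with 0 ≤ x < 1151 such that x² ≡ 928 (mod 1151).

Since 1151 ≡ 3 (mod 4), a square root of 928 is 928^((1151+1)/4) = 928^288 mod 1151.
Repeated squaring: 928^2≡236, 928^4≡448, 928^8≡430, 928^16≡740, 928^32≡875, 928^64≡210, 928^128≡362, 928^256≡981 (mod 1151).
928^288 = 928^(256+32) ≡ 880 (mod 1151).
Check: 880² = 774400 ≡ 928 (mod 1151). The two roots are 271 and 880.

271, 880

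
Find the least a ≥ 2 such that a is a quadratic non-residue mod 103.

3

(2/103) = +1, so 2 is a residue.
(3/103) = −1, so 3 is the smallest positive non-residue mod 103.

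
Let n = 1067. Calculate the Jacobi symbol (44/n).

Pull out 2^2: since 1067 ≡ 3 (mod 8), (2/1067) = -1, so (2/1067)^2 = +1.
Reciprocity: 11 ≡ 3 and 1067 ≡ 3 (mod 4), so (11/1067) = −(1067/11).
Reduce top mod 11: now compute (0/11).
Top reduces to 0: gcd > 1, so the symbol is 0.

0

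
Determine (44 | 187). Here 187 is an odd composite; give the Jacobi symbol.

0

Pull out 2^2: since 187 ≡ 3 (mod 8), (2/187) = -1, so (2/187)^2 = +1.
Reciprocity: 11 ≡ 3 and 187 ≡ 3 (mod 4), so (11/187) = −(187/11).
Reduce top mod 11: now compute (0/11).
Top reduces to 0: gcd > 1, so the symbol is 0.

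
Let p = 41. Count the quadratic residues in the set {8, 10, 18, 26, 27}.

(8/41) = +1 → QR.
(10/41) = +1 → QR.
(18/41) = +1 → QR.
(26/41) = -1 → non-residue.
(27/41) = -1 → non-residue.
Total quadratic residues among the 5: 3.

3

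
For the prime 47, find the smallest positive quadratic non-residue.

5

(2/47) = +1, so 2 is a residue.
(3/47) = +1, so 3 is a residue.
(4/47) = +1, so 4 is a residue.
(5/47) = −1, so 5 is the smallest positive non-residue mod 47.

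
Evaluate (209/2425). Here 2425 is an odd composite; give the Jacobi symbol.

Reciprocity: 209 ≡ 1 and 2425 ≡ 1 (mod 4), so (209/2425) = +(2425/209).
Reduce top mod 209: now compute (126/209).
Pull out 2: since 209 ≡ 1 (mod 8), (2/209) = +1.
Reciprocity: 63 ≡ 3 and 209 ≡ 1 (mod 4), so (63/209) = +(209/63).
Reduce top mod 63: now compute (20/63).
Pull out 2^2: since 63 ≡ 7 (mod 8), (2/63) = +1, so (2/63)^2 = +1.
Reciprocity: 5 ≡ 1 and 63 ≡ 3 (mod 4), so (5/63) = +(63/5).
Reduce top mod 5: now compute (3/5).
Reciprocity: 3 ≡ 3 and 5 ≡ 1 (mod 4), so (3/5) = +(5/3).
Reduce top mod 3: now compute (2/3).
Pull out 2: since 3 ≡ 3 (mod 8), (2/3) = -1.
Reached (1/3) = 1. Collecting the sign flips along the way, the symbol is -1.

-1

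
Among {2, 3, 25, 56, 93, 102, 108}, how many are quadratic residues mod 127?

2

(2/127) = +1 → QR.
(3/127) = -1 → non-residue.
(25/127) = +1 → QR.
(56/127) = -1 → non-residue.
(93/127) = -1 → non-residue.
(102/127) = -1 → non-residue.
(108/127) = -1 → non-residue.
Total quadratic residues among the 7: 2.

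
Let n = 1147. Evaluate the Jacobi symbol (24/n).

Pull out 2^3: since 1147 ≡ 3 (mod 8), (2/1147) = -1, so (2/1147)^3 = -1.
Reciprocity: 3 ≡ 3 and 1147 ≡ 3 (mod 4), so (3/1147) = −(1147/3).
Reduce top mod 3: now compute (1/3).
Reached (1/3) = 1. Collecting the sign flips along the way, the symbol is +1.

1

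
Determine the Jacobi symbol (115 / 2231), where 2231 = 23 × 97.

0

Reciprocity: 115 ≡ 3 and 2231 ≡ 3 (mod 4), so (115/2231) = −(2231/115).
Reduce top mod 115: now compute (46/115).
Pull out 2: since 115 ≡ 3 (mod 8), (2/115) = -1.
Reciprocity: 23 ≡ 3 and 115 ≡ 3 (mod 4), so (23/115) = −(115/23).
Reduce top mod 23: now compute (0/23).
Top reduces to 0: gcd > 1, so the symbol is 0.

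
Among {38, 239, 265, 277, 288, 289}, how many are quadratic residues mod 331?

(38/331) = -1 → non-residue.
(239/331) = +1 → QR.
(265/331) = +1 → QR.
(277/331) = -1 → non-residue.
(288/331) = -1 → non-residue.
(289/331) = +1 → QR.
Total quadratic residues among the 6: 3.

3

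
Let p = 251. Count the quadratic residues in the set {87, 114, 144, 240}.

3

(87/251) = -1 → non-residue.
(114/251) = +1 → QR.
(144/251) = +1 → QR.
(240/251) = +1 → QR.
Total quadratic residues among the 4: 3.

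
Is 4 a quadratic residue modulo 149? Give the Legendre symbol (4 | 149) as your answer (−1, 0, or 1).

1

Pull out 2^2: since 149 ≡ 5 (mod 8), (2/149) = -1, so (2/149)^2 = +1.
Reached (1/149) = 1. Collecting the sign flips along the way, the symbol is +1.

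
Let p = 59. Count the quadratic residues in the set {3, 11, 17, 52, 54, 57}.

(3/59) = +1 → QR.
(11/59) = -1 → non-residue.
(17/59) = +1 → QR.
(52/59) = -1 → non-residue.
(54/59) = -1 → non-residue.
(57/59) = +1 → QR.
Total quadratic residues among the 6: 3.

3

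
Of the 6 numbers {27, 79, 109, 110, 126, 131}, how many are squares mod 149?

1

(27/149) = -1 → non-residue.
(79/149) = -1 → non-residue.
(109/149) = -1 → non-residue.
(110/149) = +1 → QR.
(126/149) = -1 → non-residue.
(131/149) = -1 → non-residue.
Total quadratic residues among the 6: 1.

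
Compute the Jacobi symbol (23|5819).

0

Reciprocity: 23 ≡ 3 and 5819 ≡ 3 (mod 4), so (23/5819) = −(5819/23).
Reduce top mod 23: now compute (0/23).
Top reduces to 0: gcd > 1, so the symbol is 0.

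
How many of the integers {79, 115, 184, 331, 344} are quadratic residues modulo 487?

(79/487) = -1 → non-residue.
(115/487) = +1 → QR.
(184/487) = -1 → non-residue.
(331/487) = -1 → non-residue.
(344/487) = -1 → non-residue.
Total quadratic residues among the 5: 1.

1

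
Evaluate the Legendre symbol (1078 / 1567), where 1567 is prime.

-1

Pull out 2: since 1567 ≡ 7 (mod 8), (2/1567) = +1.
Reciprocity: 539 ≡ 3 and 1567 ≡ 3 (mod 4), so (539/1567) = −(1567/539).
Reduce top mod 539: now compute (489/539).
Reciprocity: 489 ≡ 1 and 539 ≡ 3 (mod 4), so (489/539) = +(539/489).
Reduce top mod 489: now compute (50/489).
Pull out 2: since 489 ≡ 1 (mod 8), (2/489) = +1.
Reciprocity: 25 ≡ 1 and 489 ≡ 1 (mod 4), so (25/489) = +(489/25).
Reduce top mod 25: now compute (14/25).
Pull out 2: since 25 ≡ 1 (mod 8), (2/25) = +1.
Reciprocity: 7 ≡ 3 and 25 ≡ 1 (mod 4), so (7/25) = +(25/7).
Reduce top mod 7: now compute (4/7).
Pull out 2^2: since 7 ≡ 7 (mod 8), (2/7) = +1, so (2/7)^2 = +1.
Reached (1/7) = 1. Collecting the sign flips along the way, the symbol is -1.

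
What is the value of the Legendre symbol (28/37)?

Pull out 2^2: since 37 ≡ 5 (mod 8), (2/37) = -1, so (2/37)^2 = +1.
Reciprocity: 7 ≡ 3 and 37 ≡ 1 (mod 4), so (7/37) = +(37/7).
Reduce top mod 7: now compute (2/7).
Pull out 2: since 7 ≡ 7 (mod 8), (2/7) = +1.
Reached (1/7) = 1. Collecting the sign flips along the way, the symbol is +1.

1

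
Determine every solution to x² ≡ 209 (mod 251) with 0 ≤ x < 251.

Since 251 ≡ 3 (mod 4), a square root of 209 is 209^((251+1)/4) = 209^63 mod 251.
Repeated squaring: 209^2≡7, 209^4≡49, 209^8≡142, 209^16≡84, 209^32≡28 (mod 251).
209^63 = 209^(32+16+8+4+2+1) ≡ 65 (mod 251).
Check: 65² = 4225 ≡ 209 (mod 251). The two roots are 65 and 186.

65, 186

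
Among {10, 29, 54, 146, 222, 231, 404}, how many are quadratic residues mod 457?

3

(10/457) = -1 → non-residue.
(29/457) = +1 → QR.
(54/457) = +1 → QR.
(146/457) = +1 → QR.
(222/457) = -1 → non-residue.
(231/457) = -1 → non-residue.
(404/457) = -1 → non-residue.
Total quadratic residues among the 7: 3.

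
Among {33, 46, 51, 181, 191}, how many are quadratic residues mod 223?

2

(33/223) = +1 → QR.
(46/223) = -1 → non-residue.
(51/223) = -1 → non-residue.
(181/223) = +1 → QR.
(191/223) = -1 → non-residue.
Total quadratic residues among the 5: 2.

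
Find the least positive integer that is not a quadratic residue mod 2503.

(2/2503) = +1, so 2 is a residue.
(3/2503) = −1, so 3 is the smallest positive non-residue mod 2503.

3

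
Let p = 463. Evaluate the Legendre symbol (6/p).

Euler's criterion: (6/463) ≡ 6^231 (mod 463).
6^2 ≡ 36 (mod 463)
6^4 ≡ 370 (mod 463)
6^8 ≡ 315 (mod 463)
6^16 ≡ 143 (mod 463)
6^32 ≡ 77 (mod 463)
6^64 ≡ 373 (mod 463)
6^128 ≡ 229 (mod 463)
6^231 = 6^(128+64+32+4+2+1) ≡ 462 (mod 463).
Result is 462 ≡ −1, so (6/463) = −1.

-1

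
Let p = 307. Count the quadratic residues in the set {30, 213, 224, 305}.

(30/307) = -1 → non-residue.
(213/307) = -1 → non-residue.
(224/307) = -1 → non-residue.
(305/307) = +1 → QR.
Total quadratic residues among the 4: 1.

1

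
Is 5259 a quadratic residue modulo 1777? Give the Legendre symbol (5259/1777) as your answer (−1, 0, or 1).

First reduce: 5259 ≡ 1705 (mod 1777).
Reciprocity: 1705 ≡ 1 and 1777 ≡ 1 (mod 4), so (1705/1777) = +(1777/1705).
Reduce top mod 1705: now compute (72/1705).
Pull out 2^3: since 1705 ≡ 1 (mod 8), (2/1705) = +1, so (2/1705)^3 = +1.
Reciprocity: 9 ≡ 1 and 1705 ≡ 1 (mod 4), so (9/1705) = +(1705/9).
Reduce top mod 9: now compute (4/9).
Pull out 2^2: since 9 ≡ 1 (mod 8), (2/9) = +1, so (2/9)^2 = +1.
Reached (1/9) = 1. Collecting the sign flips along the way, the symbol is +1.

1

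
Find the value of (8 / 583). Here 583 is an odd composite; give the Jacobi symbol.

1

Pull out 2^3: since 583 ≡ 7 (mod 8), (2/583) = +1, so (2/583)^3 = +1.
Reached (1/583) = 1. Collecting the sign flips along the way, the symbol is +1.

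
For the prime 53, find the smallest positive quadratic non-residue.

(2/53) = −1, so 2 is the smallest positive non-residue mod 53.

2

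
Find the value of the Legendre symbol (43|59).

-1

Reciprocity: 43 ≡ 3 and 59 ≡ 3 (mod 4), so (43/59) = −(59/43).
Reduce top mod 43: now compute (16/43).
Pull out 2^4: since 43 ≡ 3 (mod 8), (2/43) = -1, so (2/43)^4 = +1.
Reached (1/43) = 1. Collecting the sign flips along the way, the symbol is -1.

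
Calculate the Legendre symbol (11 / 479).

Reciprocity: 11 ≡ 3 and 479 ≡ 3 (mod 4), so (11/479) = −(479/11).
Reduce top mod 11: now compute (6/11).
Pull out 2: since 11 ≡ 3 (mod 8), (2/11) = -1.
Reciprocity: 3 ≡ 3 and 11 ≡ 3 (mod 4), so (3/11) = −(11/3).
Reduce top mod 3: now compute (2/3).
Pull out 2: since 3 ≡ 3 (mod 8), (2/3) = -1.
Reached (1/3) = 1. Collecting the sign flips along the way, the symbol is +1.

1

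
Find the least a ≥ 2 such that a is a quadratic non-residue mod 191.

(2/191) = +1, so 2 is a residue.
(3/191) = +1, so 3 is a residue.
(4/191) = +1, so 4 is a residue.
(5/191) = +1, so 5 is a residue.
(6/191) = +1, so 6 is a residue.
(7/191) = −1, so 7 is the smallest positive non-residue mod 191.

7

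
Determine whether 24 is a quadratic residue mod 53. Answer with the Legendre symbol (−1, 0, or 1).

1

Pull out 2^3: since 53 ≡ 5 (mod 8), (2/53) = -1, so (2/53)^3 = -1.
Reciprocity: 3 ≡ 3 and 53 ≡ 1 (mod 4), so (3/53) = +(53/3).
Reduce top mod 3: now compute (2/3).
Pull out 2: since 3 ≡ 3 (mod 8), (2/3) = -1.
Reached (1/3) = 1. Collecting the sign flips along the way, the symbol is +1.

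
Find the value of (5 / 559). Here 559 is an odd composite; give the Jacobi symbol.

Reciprocity: 5 ≡ 1 and 559 ≡ 3 (mod 4), so (5/559) = +(559/5).
Reduce top mod 5: now compute (4/5).
Pull out 2^2: since 5 ≡ 5 (mod 8), (2/5) = -1, so (2/5)^2 = +1.
Reached (1/5) = 1. Collecting the sign flips along the way, the symbol is +1.

1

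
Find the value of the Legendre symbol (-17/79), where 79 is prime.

1

Euler's criterion: (-17/79) ≡ 62^39 (mod 79).
62^2 ≡ 52 (mod 79)
62^4 ≡ 18 (mod 79)
62^8 ≡ 8 (mod 79)
62^16 ≡ 64 (mod 79)
62^32 ≡ 67 (mod 79)
62^39 = 62^(32+4+2+1) ≡ 1 (mod 79).
Result is 1, so (-17/79) = 1.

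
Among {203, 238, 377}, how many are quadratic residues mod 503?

0

(203/503) = -1 → non-residue.
(238/503) = -1 → non-residue.
(377/503) = -1 → non-residue.
Total quadratic residues among the 3: 0.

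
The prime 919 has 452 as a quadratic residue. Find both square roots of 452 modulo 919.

277, 642

Since 919 ≡ 3 (mod 4), a square root of 452 is 452^((919+1)/4) = 452^230 mod 919.
Repeated squaring: 452^2≡286, 452^4≡5, 452^8≡25, 452^16≡625, 452^32≡50, 452^64≡662, 452^128≡800 (mod 919).
452^230 = 452^(128+64+32+4+2) ≡ 277 (mod 919).
Check: 277² = 76729 ≡ 452 (mod 919). The two roots are 277 and 642.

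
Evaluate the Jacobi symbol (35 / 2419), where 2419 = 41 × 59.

Reciprocity: 35 ≡ 3 and 2419 ≡ 3 (mod 4), so (35/2419) = −(2419/35).
Reduce top mod 35: now compute (4/35).
Pull out 2^2: since 35 ≡ 3 (mod 8), (2/35) = -1, so (2/35)^2 = +1.
Reached (1/35) = 1. Collecting the sign flips along the way, the symbol is -1.

-1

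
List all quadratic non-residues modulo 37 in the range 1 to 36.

2, 5, 6, 8, 13, 14, 15, 17, 18, 19, 20, 22, 23, 24, 29, 31, 32, 35

Square k = 1,…,18 (k and 37−k give the same square):
1²=1, 2²=4, 3²=9, 4²=16, 5²=25, 6²=36, 7²≡12, 8²≡27, 9²≡7, 10²≡26, 11²≡10, 12²≡33, 13²≡21, 14²≡11, 15²≡3, 16²≡34, 17²≡30, 18²≡28 (mod 37).
The residues are {1, 3, 4, 7, 9, 10, 11, 12, 16, 21, 25, 26, 27, 28, 30, 33, 34, 36}; the non-residues are the remaining 18 nonzero classes.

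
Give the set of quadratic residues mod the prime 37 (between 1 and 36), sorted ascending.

1, 3, 4, 7, 9, 10, 11, 12, 16, 21, 25, 26, 27, 28, 30, 33, 34, 36

Square k = 1,…,18 (k and 37−k give the same square):
1²=1, 2²=4, 3²=9, 4²=16, 5²=25, 6²=36, 7²≡12, 8²≡27, 9²≡7, 10²≡26, 11²≡10, 12²≡33, 13²≡21, 14²≡11, 15²≡3, 16²≡34, 17²≡30, 18²≡28 (mod 37).
So the quadratic residues mod 37 are {1, 3, 4, 7, 9, 10, 11, 12, 16, 21, 25, 26, 27, 28, 30, 33, 34, 36}.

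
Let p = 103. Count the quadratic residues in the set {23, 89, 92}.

(23/103) = +1 → QR.
(89/103) = -1 → non-residue.
(92/103) = +1 → QR.
Total quadratic residues among the 3: 2.

2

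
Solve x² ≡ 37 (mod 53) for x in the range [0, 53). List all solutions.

14, 39

53 ≡ 1 (mod 4), so we find a root by search.
Trying successive values, 14² = 196 ≡ 37 (mod 53). The other root is 53 − 14 = 39.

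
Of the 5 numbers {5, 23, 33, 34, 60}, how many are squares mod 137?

2

(5/137) = -1 → non-residue.
(23/137) = -1 → non-residue.
(33/137) = -1 → non-residue.
(34/137) = +1 → QR.
(60/137) = +1 → QR.
Total quadratic residues among the 5: 2.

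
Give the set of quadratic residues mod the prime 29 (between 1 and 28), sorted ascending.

1, 4, 5, 6, 7, 9, 13, 16, 20, 22, 23, 24, 25, 28

Square k = 1,…,14 (k and 29−k give the same square):
1²=1, 2²=4, 3²=9, 4²=16, 5²=25, 6²≡7, 7²≡20, 8²≡6, 9²≡23, 10²≡13, 11²≡5, 12²≡28, 13²≡24, 14²≡22 (mod 29).
So the quadratic residues mod 29 are {1, 4, 5, 6, 7, 9, 13, 16, 20, 22, 23, 24, 25, 28}.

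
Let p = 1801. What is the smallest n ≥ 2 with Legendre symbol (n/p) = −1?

(2/1801) = +1, so 2 is a residue.
(3/1801) = +1, so 3 is a residue.
(4/1801) = +1, so 4 is a residue.
(5/1801) = +1, so 5 is a residue.
(6/1801) = +1, so 6 is a residue.
(7/1801) = +1, so 7 is a residue.
(8/1801) = +1, so 8 is a residue.
(9/1801) = +1, so 9 is a residue.
(10/1801) = +1, so 10 is a residue.
(11/1801) = −1, so 11 is the smallest positive non-residue mod 1801.

11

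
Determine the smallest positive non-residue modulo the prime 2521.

(2/2521) = +1, so 2 is a residue.
(3/2521) = +1, so 3 is a residue.
(4/2521) = +1, so 4 is a residue.
(5/2521) = +1, so 5 is a residue.
(6/2521) = +1, so 6 is a residue.
(7/2521) = +1, so 7 is a residue.
(8/2521) = +1, so 8 is a residue.
(9/2521) = +1, so 9 is a residue.
(10/2521) = +1, so 10 is a residue.
(11/2521) = −1, so 11 is the smallest positive non-residue mod 2521.

11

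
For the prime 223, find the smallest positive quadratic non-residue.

3

(2/223) = +1, so 2 is a residue.
(3/223) = −1, so 3 is the smallest positive non-residue mod 223.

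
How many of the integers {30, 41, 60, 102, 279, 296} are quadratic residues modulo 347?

4

(30/347) = +1 → QR.
(41/347) = -1 → non-residue.
(60/347) = -1 → non-residue.
(102/347) = +1 → QR.
(279/347) = +1 → QR.
(296/347) = +1 → QR.
Total quadratic residues among the 6: 4.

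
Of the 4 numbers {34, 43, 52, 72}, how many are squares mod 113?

(34/113) = -1 → non-residue.
(43/113) = -1 → non-residue.
(52/113) = +1 → QR.
(72/113) = +1 → QR.
Total quadratic residues among the 4: 2.

2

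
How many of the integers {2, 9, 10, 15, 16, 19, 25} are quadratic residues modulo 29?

(2/29) = -1 → non-residue.
(9/29) = +1 → QR.
(10/29) = -1 → non-residue.
(15/29) = -1 → non-residue.
(16/29) = +1 → QR.
(19/29) = -1 → non-residue.
(25/29) = +1 → QR.
Total quadratic residues among the 7: 3.

3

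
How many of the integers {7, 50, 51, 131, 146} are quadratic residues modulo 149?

1

(7/149) = +1 → QR.
(50/149) = -1 → non-residue.
(51/149) = -1 → non-residue.
(131/149) = -1 → non-residue.
(146/149) = -1 → non-residue.
Total quadratic residues among the 5: 1.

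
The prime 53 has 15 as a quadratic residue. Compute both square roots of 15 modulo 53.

53 ≡ 1 (mod 4), so we find a root by search.
Trying successive values, 11² = 121 ≡ 15 (mod 53). The other root is 53 − 11 = 42.

11, 42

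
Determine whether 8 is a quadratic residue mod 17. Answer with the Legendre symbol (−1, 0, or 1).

1

Euler's criterion: (8/17) ≡ 8^8 (mod 17).
8^2 ≡ 13 (mod 17)
8^4 ≡ 16 (mod 17)
8^8 ≡ 1 (mod 17)
8^8 = 8^(8) ≡ 1 (mod 17).
Result is 1, so (8/17) = 1.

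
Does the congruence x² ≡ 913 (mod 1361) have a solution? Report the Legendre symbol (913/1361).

Reciprocity: 913 ≡ 1 and 1361 ≡ 1 (mod 4), so (913/1361) = +(1361/913).
Reduce top mod 913: now compute (448/913).
Pull out 2^6: since 913 ≡ 1 (mod 8), (2/913) = +1, so (2/913)^6 = +1.
Reciprocity: 7 ≡ 3 and 913 ≡ 1 (mod 4), so (7/913) = +(913/7).
Reduce top mod 7: now compute (3/7).
Reciprocity: 3 ≡ 3 and 7 ≡ 3 (mod 4), so (3/7) = −(7/3).
Reduce top mod 3: now compute (1/3).
Reached (1/3) = 1. Collecting the sign flips along the way, the symbol is -1.

-1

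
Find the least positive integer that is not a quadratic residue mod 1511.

(2/1511) = +1, so 2 is a residue.
(3/1511) = +1, so 3 is a residue.
(4/1511) = +1, so 4 is a residue.
(5/1511) = +1, so 5 is a residue.
(6/1511) = +1, so 6 is a residue.
(7/1511) = +1, so 7 is a residue.
(8/1511) = +1, so 8 is a residue.
(9/1511) = +1, so 9 is a residue.
(10/1511) = +1, so 10 is a residue.
(11/1511) = −1, so 11 is the smallest positive non-residue mod 1511.

11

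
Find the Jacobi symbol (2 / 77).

Pull out 2: since 77 ≡ 5 (mod 8), (2/77) = -1.
Reached (1/77) = 1. Collecting the sign flips along the way, the symbol is -1.

-1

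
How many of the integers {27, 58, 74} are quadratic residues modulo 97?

1

(27/97) = +1 → QR.
(58/97) = -1 → non-residue.
(74/97) = -1 → non-residue.
Total quadratic residues among the 3: 1.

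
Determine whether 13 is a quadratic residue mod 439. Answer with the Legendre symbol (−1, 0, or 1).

Euler's criterion: (13/439) ≡ 13^219 (mod 439).
13^2 ≡ 169 (mod 439)
13^4 ≡ 26 (mod 439)
13^8 ≡ 237 (mod 439)
13^16 ≡ 416 (mod 439)
13^32 ≡ 90 (mod 439)
13^64 ≡ 198 (mod 439)
13^128 ≡ 133 (mod 439)
13^219 = 13^(128+64+16+8+2+1) ≡ 1 (mod 439).
Result is 1, so (13/439) = 1.

1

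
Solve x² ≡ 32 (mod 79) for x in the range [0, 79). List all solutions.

Since 79 ≡ 3 (mod 4), a square root of 32 is 32^((79+1)/4) = 32^20 mod 79.
Repeated squaring: 32^2≡76, 32^4≡9, 32^8≡2, 32^16≡4 (mod 79).
32^20 = 32^(16+4) ≡ 36 (mod 79).
Check: 36² = 1296 ≡ 32 (mod 79). The two roots are 36 and 43.

36, 43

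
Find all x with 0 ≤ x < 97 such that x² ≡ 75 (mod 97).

97 ≡ 1 (mod 4), so we find a root by search.
Trying successive values, 47² = 2209 ≡ 75 (mod 97). The other root is 97 − 47 = 50.

47, 50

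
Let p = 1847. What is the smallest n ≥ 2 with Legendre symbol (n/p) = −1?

(2/1847) = +1, so 2 is a residue.
(3/1847) = +1, so 3 is a residue.
(4/1847) = +1, so 4 is a residue.
(5/1847) = −1, so 5 is the smallest positive non-residue mod 1847.

5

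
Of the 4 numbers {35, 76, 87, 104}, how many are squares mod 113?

2

(35/113) = -1 → non-residue.
(76/113) = -1 → non-residue.
(87/113) = +1 → QR.
(104/113) = +1 → QR.
Total quadratic residues among the 4: 2.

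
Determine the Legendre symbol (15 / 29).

Euler's criterion: (15/29) ≡ 15^14 (mod 29).
15^2 ≡ 22 (mod 29)
15^4 ≡ 20 (mod 29)
15^8 ≡ 23 (mod 29)
15^14 = 15^(8+4+2) ≡ 28 (mod 29).
Result is 28 ≡ −1, so (15/29) = −1.

-1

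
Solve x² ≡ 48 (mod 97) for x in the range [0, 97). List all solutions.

97 ≡ 1 (mod 4), so we find a root by search.
Trying successive values, 40² = 1600 ≡ 48 (mod 97). The other root is 97 − 40 = 57.

40, 57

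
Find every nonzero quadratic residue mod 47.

1, 2, 3, 4, 6, 7, 8, 9, 12, 14, 16, 17, 18, 21, 24, 25, 27, 28, 32, 34, 36, 37, 42

Square k = 1,…,23 (k and 47−k give the same square):
1²=1, 2²=4, 3²=9, 4²=16, 5²=25, 6²=36, 7²≡2, 8²≡17, 9²≡34, 10²≡6, 11²≡27, 12²≡3, 13²≡28, 14²≡8, 15²≡37, 16²≡21, 17²≡7, 18²≡42, 19²≡32, 20²≡24, 21²≡18, 22²≡14, 23²≡12 (mod 47).
So the quadratic residues mod 47 are {1, 2, 3, 4, 6, 7, 8, 9, 12, 14, 16, 17, 18, 21, 24, 25, 27, 28, 32, 34, 36, 37, 42}.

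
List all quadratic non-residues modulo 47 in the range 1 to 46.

Square k = 1,…,23 (k and 47−k give the same square):
1²=1, 2²=4, 3²=9, 4²=16, 5²=25, 6²=36, 7²≡2, 8²≡17, 9²≡34, 10²≡6, 11²≡27, 12²≡3, 13²≡28, 14²≡8, 15²≡37, 16²≡21, 17²≡7, 18²≡42, 19²≡32, 20²≡24, 21²≡18, 22²≡14, 23²≡12 (mod 47).
The residues are {1, 2, 3, 4, 6, 7, 8, 9, 12, 14, 16, 17, 18, 21, 24, 25, 27, 28, 32, 34, 36, 37, 42}; the non-residues are the remaining 23 nonzero classes.

5,10,11,13,15,19,20,22,23,26,29,30,31,33,35,38,39,40,41,43,44,45,46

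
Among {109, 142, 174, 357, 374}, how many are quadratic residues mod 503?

0

(109/503) = -1 → non-residue.
(142/503) = -1 → non-residue.
(174/503) = -1 → non-residue.
(357/503) = -1 → non-residue.
(374/503) = -1 → non-residue.
Total quadratic residues among the 5: 0.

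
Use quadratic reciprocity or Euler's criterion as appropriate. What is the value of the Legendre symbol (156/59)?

-1

First reduce: 156 ≡ 38 (mod 59).
Pull out 2: since 59 ≡ 3 (mod 8), (2/59) = -1.
Reciprocity: 19 ≡ 3 and 59 ≡ 3 (mod 4), so (19/59) = −(59/19).
Reduce top mod 19: now compute (2/19).
Pull out 2: since 19 ≡ 3 (mod 8), (2/19) = -1.
Reached (1/19) = 1. Collecting the sign flips along the way, the symbol is -1.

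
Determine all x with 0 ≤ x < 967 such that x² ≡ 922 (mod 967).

Since 967 ≡ 3 (mod 4), a square root of 922 is 922^((967+1)/4) = 922^242 mod 967.
Repeated squaring: 922^2≡91, 922^4≡545, 922^8≡156, 922^16≡161, 922^32≡779, 922^64≡532, 922^128≡660 (mod 967).
922^242 = 922^(128+64+32+16+2) ≡ 885 (mod 967).
Check: 885² = 783225 ≡ 922 (mod 967). The two roots are 82 and 885.

82, 885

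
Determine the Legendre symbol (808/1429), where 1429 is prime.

Pull out 2^3: since 1429 ≡ 5 (mod 8), (2/1429) = -1, so (2/1429)^3 = -1.
Reciprocity: 101 ≡ 1 and 1429 ≡ 1 (mod 4), so (101/1429) = +(1429/101).
Reduce top mod 101: now compute (15/101).
Reciprocity: 15 ≡ 3 and 101 ≡ 1 (mod 4), so (15/101) = +(101/15).
Reduce top mod 15: now compute (11/15).
Reciprocity: 11 ≡ 3 and 15 ≡ 3 (mod 4), so (11/15) = −(15/11).
Reduce top mod 11: now compute (4/11).
Pull out 2^2: since 11 ≡ 3 (mod 8), (2/11) = -1, so (2/11)^2 = +1.
Reached (1/11) = 1. Collecting the sign flips along the way, the symbol is +1.

1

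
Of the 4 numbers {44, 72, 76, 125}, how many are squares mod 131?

(44/131) = +1 → QR.
(72/131) = -1 → non-residue.
(76/131) = -1 → non-residue.
(125/131) = +1 → QR.
Total quadratic residues among the 4: 2.

2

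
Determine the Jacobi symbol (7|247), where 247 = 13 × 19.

-1

Reciprocity: 7 ≡ 3 and 247 ≡ 3 (mod 4), so (7/247) = −(247/7).
Reduce top mod 7: now compute (2/7).
Pull out 2: since 7 ≡ 7 (mod 8), (2/7) = +1.
Reached (1/7) = 1. Collecting the sign flips along the way, the symbol is -1.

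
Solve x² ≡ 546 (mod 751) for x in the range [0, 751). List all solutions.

139, 612

Since 751 ≡ 3 (mod 4), a square root of 546 is 546^((751+1)/4) = 546^188 mod 751.
Repeated squaring: 546^2≡720, 546^4≡210, 546^8≡542, 546^16≡123, 546^32≡109, 546^64≡616, 546^128≡201 (mod 751).
546^188 = 546^(128+32+16+8+4) ≡ 139 (mod 751).
Check: 139² = 19321 ≡ 546 (mod 751). The two roots are 139 and 612.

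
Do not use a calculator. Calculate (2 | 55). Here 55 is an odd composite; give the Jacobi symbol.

Pull out 2: since 55 ≡ 7 (mod 8), (2/55) = +1.
Reached (1/55) = 1. Collecting the sign flips along the way, the symbol is +1.

1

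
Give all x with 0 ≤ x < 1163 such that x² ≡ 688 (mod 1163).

542, 621

Since 1163 ≡ 3 (mod 4), a square root of 688 is 688^((1163+1)/4) = 688^291 mod 1163.
Repeated squaring: 688^2≡3, 688^4≡9, 688^8≡81, 688^16≡746, 688^32≡602, 688^64≡711, 688^128≡779, 688^256≡918 (mod 1163).
688^291 = 688^(256+32+2+1) ≡ 542 (mod 1163).
Check: 542² = 293764 ≡ 688 (mod 1163). The two roots are 542 and 621.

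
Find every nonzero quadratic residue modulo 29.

Square k = 1,…,14 (k and 29−k give the same square):
1²=1, 2²=4, 3²=9, 4²=16, 5²=25, 6²≡7, 7²≡20, 8²≡6, 9²≡23, 10²≡13, 11²≡5, 12²≡28, 13²≡24, 14²≡22 (mod 29).
So the quadratic residues mod 29 are {1, 4, 5, 6, 7, 9, 13, 16, 20, 22, 23, 24, 25, 28}.

1, 4, 5, 6, 7, 9, 13, 16, 20, 22, 23, 24, 25, 28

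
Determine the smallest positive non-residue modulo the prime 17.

(2/17) = +1, so 2 is a residue.
(3/17) = −1, so 3 is the smallest positive non-residue mod 17.

3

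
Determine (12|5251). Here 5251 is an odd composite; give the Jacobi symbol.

Pull out 2^2: since 5251 ≡ 3 (mod 8), (2/5251) = -1, so (2/5251)^2 = +1.
Reciprocity: 3 ≡ 3 and 5251 ≡ 3 (mod 4), so (3/5251) = −(5251/3).
Reduce top mod 3: now compute (1/3).
Reached (1/3) = 1. Collecting the sign flips along the way, the symbol is -1.

-1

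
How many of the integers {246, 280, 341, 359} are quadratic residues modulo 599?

2

(246/599) = +1 → QR.
(280/599) = -1 → non-residue.
(341/599) = +1 → QR.
(359/599) = -1 → non-residue.
Total quadratic residues among the 4: 2.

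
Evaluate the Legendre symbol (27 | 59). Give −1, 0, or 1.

Reciprocity: 27 ≡ 3 and 59 ≡ 3 (mod 4), so (27/59) = −(59/27).
Reduce top mod 27: now compute (5/27).
Reciprocity: 5 ≡ 1 and 27 ≡ 3 (mod 4), so (5/27) = +(27/5).
Reduce top mod 5: now compute (2/5).
Pull out 2: since 5 ≡ 5 (mod 8), (2/5) = -1.
Reached (1/5) = 1. Collecting the sign flips along the way, the symbol is +1.

1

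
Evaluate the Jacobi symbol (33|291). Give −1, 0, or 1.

Reciprocity: 33 ≡ 1 and 291 ≡ 3 (mod 4), so (33/291) = +(291/33).
Reduce top mod 33: now compute (27/33).
Reciprocity: 27 ≡ 3 and 33 ≡ 1 (mod 4), so (27/33) = +(33/27).
Reduce top mod 27: now compute (6/27).
Pull out 2: since 27 ≡ 3 (mod 8), (2/27) = -1.
Reciprocity: 3 ≡ 3 and 27 ≡ 3 (mod 4), so (3/27) = −(27/3).
Reduce top mod 3: now compute (0/3).
Top reduces to 0: gcd > 1, so the symbol is 0.

0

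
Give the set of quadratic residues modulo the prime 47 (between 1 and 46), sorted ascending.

Square k = 1,…,23 (k and 47−k give the same square):
1²=1, 2²=4, 3²=9, 4²=16, 5²=25, 6²=36, 7²≡2, 8²≡17, 9²≡34, 10²≡6, 11²≡27, 12²≡3, 13²≡28, 14²≡8, 15²≡37, 16²≡21, 17²≡7, 18²≡42, 19²≡32, 20²≡24, 21²≡18, 22²≡14, 23²≡12 (mod 47).
So the quadratic residues mod 47 are {1, 2, 3, 4, 6, 7, 8, 9, 12, 14, 16, 17, 18, 21, 24, 25, 27, 28, 32, 34, 36, 37, 42}.

1 2 3 4 6 7 8 9 12 14 16 17 18 21 24 25 27 28 32 34 36 37 42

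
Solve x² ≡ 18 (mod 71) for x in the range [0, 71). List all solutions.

Since 71 ≡ 3 (mod 4), a square root of 18 is 18^((71+1)/4) = 18^18 mod 71.
Repeated squaring: 18^2≡40, 18^4≡38, 18^8≡24, 18^16≡8 (mod 71).
18^18 = 18^(16+2) ≡ 36 (mod 71).
Check: 36² = 1296 ≡ 18 (mod 71). The two roots are 35 and 36.

35, 36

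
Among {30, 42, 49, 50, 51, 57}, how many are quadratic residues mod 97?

(30/97) = -1 → non-residue.
(42/97) = -1 → non-residue.
(49/97) = +1 → QR.
(50/97) = +1 → QR.
(51/97) = -1 → non-residue.
(57/97) = -1 → non-residue.
Total quadratic residues among the 6: 2.

2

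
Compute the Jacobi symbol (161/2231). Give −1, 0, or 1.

0

Reciprocity: 161 ≡ 1 and 2231 ≡ 3 (mod 4), so (161/2231) = +(2231/161).
Reduce top mod 161: now compute (138/161).
Pull out 2: since 161 ≡ 1 (mod 8), (2/161) = +1.
Reciprocity: 69 ≡ 1 and 161 ≡ 1 (mod 4), so (69/161) = +(161/69).
Reduce top mod 69: now compute (23/69).
Reciprocity: 23 ≡ 3 and 69 ≡ 1 (mod 4), so (23/69) = +(69/23).
Reduce top mod 23: now compute (0/23).
Top reduces to 0: gcd > 1, so the symbol is 0.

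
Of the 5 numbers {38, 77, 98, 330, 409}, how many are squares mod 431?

3

(38/431) = +1 → QR.
(77/431) = -1 → non-residue.
(98/431) = +1 → QR.
(330/431) = +1 → QR.
(409/431) = -1 → non-residue.
Total quadratic residues among the 5: 3.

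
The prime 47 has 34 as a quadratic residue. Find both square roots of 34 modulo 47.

Since 47 ≡ 3 (mod 4), a square root of 34 is 34^((47+1)/4) = 34^12 mod 47.
Repeated squaring: 34^2≡28, 34^4≡32, 34^8≡37 (mod 47).
34^12 = 34^(8+4) ≡ 9 (mod 47).
Check: 9² = 81 ≡ 34 (mod 47). The two roots are 9 and 38.

9, 38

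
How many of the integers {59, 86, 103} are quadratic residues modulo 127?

1

(59/127) = -1 → non-residue.
(86/127) = -1 → non-residue.
(103/127) = +1 → QR.
Total quadratic residues among the 3: 1.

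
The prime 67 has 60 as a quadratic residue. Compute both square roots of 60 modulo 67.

23, 44

Since 67 ≡ 3 (mod 4), a square root of 60 is 60^((67+1)/4) = 60^17 mod 67.
Repeated squaring: 60^2≡49, 60^4≡56, 60^8≡54, 60^16≡35 (mod 67).
60^17 = 60^(16+1) ≡ 23 (mod 67).
Check: 23² = 529 ≡ 60 (mod 67). The two roots are 23 and 44.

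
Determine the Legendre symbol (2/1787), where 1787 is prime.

-1

Pull out 2: since 1787 ≡ 3 (mod 8), (2/1787) = -1.
Reached (1/1787) = 1. Collecting the sign flips along the way, the symbol is -1.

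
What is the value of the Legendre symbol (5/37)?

-1

Reciprocity: 5 ≡ 1 and 37 ≡ 1 (mod 4), so (5/37) = +(37/5).
Reduce top mod 5: now compute (2/5).
Pull out 2: since 5 ≡ 5 (mod 8), (2/5) = -1.
Reached (1/5) = 1. Collecting the sign flips along the way, the symbol is -1.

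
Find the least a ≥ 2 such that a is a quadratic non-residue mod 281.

(2/281) = +1, so 2 is a residue.
(3/281) = −1, so 3 is the smallest positive non-residue mod 281.

3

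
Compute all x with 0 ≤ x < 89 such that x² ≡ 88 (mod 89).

89 ≡ 1 (mod 4), so we find a root by search.
Trying successive values, 34² = 1156 ≡ 88 (mod 89). The other root is 89 − 34 = 55.

34, 55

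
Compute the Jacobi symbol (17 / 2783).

Reciprocity: 17 ≡ 1 and 2783 ≡ 3 (mod 4), so (17/2783) = +(2783/17).
Reduce top mod 17: now compute (12/17).
Pull out 2^2: since 17 ≡ 1 (mod 8), (2/17) = +1, so (2/17)^2 = +1.
Reciprocity: 3 ≡ 3 and 17 ≡ 1 (mod 4), so (3/17) = +(17/3).
Reduce top mod 3: now compute (2/3).
Pull out 2: since 3 ≡ 3 (mod 8), (2/3) = -1.
Reached (1/3) = 1. Collecting the sign flips along the way, the symbol is -1.

-1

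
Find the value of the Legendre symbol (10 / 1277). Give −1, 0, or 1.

1

Pull out 2: since 1277 ≡ 5 (mod 8), (2/1277) = -1.
Reciprocity: 5 ≡ 1 and 1277 ≡ 1 (mod 4), so (5/1277) = +(1277/5).
Reduce top mod 5: now compute (2/5).
Pull out 2: since 5 ≡ 5 (mod 8), (2/5) = -1.
Reached (1/5) = 1. Collecting the sign flips along the way, the symbol is +1.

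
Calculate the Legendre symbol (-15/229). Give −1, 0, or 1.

1

First reduce: -15 ≡ 214 (mod 229).
Pull out 2: since 229 ≡ 5 (mod 8), (2/229) = -1.
Reciprocity: 107 ≡ 3 and 229 ≡ 1 (mod 4), so (107/229) = +(229/107).
Reduce top mod 107: now compute (15/107).
Reciprocity: 15 ≡ 3 and 107 ≡ 3 (mod 4), so (15/107) = −(107/15).
Reduce top mod 15: now compute (2/15).
Pull out 2: since 15 ≡ 7 (mod 8), (2/15) = +1.
Reached (1/15) = 1. Collecting the sign flips along the way, the symbol is +1.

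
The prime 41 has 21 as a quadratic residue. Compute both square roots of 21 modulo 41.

12, 29

41 ≡ 1 (mod 4), so we find a root by search.
Trying successive values, 12² = 144 ≡ 21 (mod 41). The other root is 41 − 12 = 29.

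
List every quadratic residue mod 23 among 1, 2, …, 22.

Square k = 1,…,11 (k and 23−k give the same square):
1²=1, 2²=4, 3²=9, 4²=16, 5²≡2, 6²≡13, 7²≡3, 8²≡18, 9²≡12, 10²≡8, 11²≡6 (mod 23).
So the quadratic residues mod 23 are {1, 2, 3, 4, 6, 8, 9, 12, 13, 16, 18}.

1, 2, 3, 4, 6, 8, 9, 12, 13, 16, 18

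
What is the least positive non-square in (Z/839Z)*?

11

(2/839) = +1, so 2 is a residue.
(3/839) = +1, so 3 is a residue.
(4/839) = +1, so 4 is a residue.
(5/839) = +1, so 5 is a residue.
(6/839) = +1, so 6 is a residue.
(7/839) = +1, so 7 is a residue.
(8/839) = +1, so 8 is a residue.
(9/839) = +1, so 9 is a residue.
(10/839) = +1, so 10 is a residue.
(11/839) = −1, so 11 is the smallest positive non-residue mod 839.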